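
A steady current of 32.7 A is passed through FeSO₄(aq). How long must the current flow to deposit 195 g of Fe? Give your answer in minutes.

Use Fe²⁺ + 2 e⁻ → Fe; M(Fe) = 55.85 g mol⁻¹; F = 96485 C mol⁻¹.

343 min

n(Fe) = m/M = 195 / 55.85 = 3.491 mol.
Each Fe atom requires 2 electrons, so n(e⁻) = 2 × 3.491 = 6.983 mol.
Q = n(e⁻)·F = 6.983 × 96485 = 673800 C.
t = Q/I = 673800 / 32.70 A = 20600 s = 343 min.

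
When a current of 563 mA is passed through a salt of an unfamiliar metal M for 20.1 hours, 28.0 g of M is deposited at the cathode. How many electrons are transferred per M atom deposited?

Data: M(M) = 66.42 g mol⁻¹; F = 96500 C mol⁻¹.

Q = I·t = 0.5630 A × 72360 s = 40740 C, so n(e⁻) = 40740/96500 = 0.4222 mol.
n(M) deposited = 28.0 / 66.42 = 0.4216 mol.
Electrons per atom = n(e⁻)/n(M) = 0.4222 / 0.4216 = 1.00 ≈ 1, so the ion is M⁺.

1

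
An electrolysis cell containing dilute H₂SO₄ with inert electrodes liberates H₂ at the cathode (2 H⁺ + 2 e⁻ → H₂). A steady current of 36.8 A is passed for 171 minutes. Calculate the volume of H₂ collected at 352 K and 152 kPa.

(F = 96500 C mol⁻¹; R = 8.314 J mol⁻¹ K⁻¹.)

37.7 L

Q = I·t = 36.80 A × 10260 s = 377600 C.
n(e⁻) = Q/F = 377600 / 96500 = 3.913 mol.
2 electrons are transferred per H₂ molecule, so n(H₂) = 3.913 / 2 = 1.956 mol.
V = nRT/P = (1.956 × 8.314 × 352) / (152 × 10³ Pa) = 0.0377 m³ = 37.7 L.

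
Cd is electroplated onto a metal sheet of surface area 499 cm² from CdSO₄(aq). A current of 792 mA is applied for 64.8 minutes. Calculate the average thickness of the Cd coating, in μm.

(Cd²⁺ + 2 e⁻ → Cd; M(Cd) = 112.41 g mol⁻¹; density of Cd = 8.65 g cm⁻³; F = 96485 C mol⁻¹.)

Q = I·t = 0.7920 × 3888.0 = 3079 C; n(e⁻) = 0.03191 mol.
n(Cd) = n(e⁻)/2 = 0.01596 mol, so m = 0.01596 × 112.41 = 1.794 g.
Volume = m/ρ = 1.794 / 8.65 = 0.2074 cm³.
Thickness = V/A = 0.2074 / 499 = 4.16 × 10⁻⁴ cm = 4.16 μm.

4.16 μm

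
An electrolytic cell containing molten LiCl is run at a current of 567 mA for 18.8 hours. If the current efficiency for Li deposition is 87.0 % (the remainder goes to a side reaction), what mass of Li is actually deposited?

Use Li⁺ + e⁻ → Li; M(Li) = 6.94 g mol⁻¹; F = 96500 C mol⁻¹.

2.40 g

Q = I·t = 0.5670 × 67680 = 38370 C.
n(e⁻) = 38370/96500 = 0.3977 mol; theoretically n(Li) = 0.3977/1 = 0.3977 mol, m_theo = 2.760 g.
At 87.0 % efficiency, m_actual = 0.870 × 2.760 = 2.40 g.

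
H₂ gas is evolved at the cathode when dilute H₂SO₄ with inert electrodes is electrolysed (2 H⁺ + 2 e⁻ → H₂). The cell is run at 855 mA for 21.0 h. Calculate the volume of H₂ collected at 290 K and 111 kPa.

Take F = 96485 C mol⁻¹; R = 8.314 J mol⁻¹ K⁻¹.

7.28 L

Q = I·t = 0.8550 A × 75600 s = 64640 C.
n(e⁻) = Q/F = 64640 / 96485 = 0.6699 mol.
2 electrons are transferred per H₂ molecule, so n(H₂) = 0.6699 / 2 = 0.3350 mol.
V = nRT/P = (0.3350 × 8.314 × 290) / (111 × 10³ Pa) = 0.00728 m³ = 7.28 L.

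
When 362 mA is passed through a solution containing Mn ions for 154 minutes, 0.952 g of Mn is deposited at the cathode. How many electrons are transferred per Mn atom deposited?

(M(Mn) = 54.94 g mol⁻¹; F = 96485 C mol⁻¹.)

2

Q = I·t = 0.3620 A × 9240.0 s = 3345 C, so n(e⁻) = 3345/96485 = 0.03467 mol.
n(Mn) deposited = 0.952 / 54.94 = 0.01733 mol.
Electrons per atom = n(e⁻)/n(Mn) = 0.03467 / 0.01733 = 2.00 ≈ 2, so the ion is Mn²⁺.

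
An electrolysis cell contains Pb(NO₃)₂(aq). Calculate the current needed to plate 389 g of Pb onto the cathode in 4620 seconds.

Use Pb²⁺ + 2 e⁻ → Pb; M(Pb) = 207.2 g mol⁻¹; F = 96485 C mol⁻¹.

78.4 A

n(Pb) = 389 / 207.2 = 1.877 mol.
n(e⁻) = 2 × 1.877 = 3.755 mol.
Q = n(e⁻)·F = 3.755 × 96485 = 362300 C.
I = Q/t = 362300 / 4620.0 s = 78.4 A.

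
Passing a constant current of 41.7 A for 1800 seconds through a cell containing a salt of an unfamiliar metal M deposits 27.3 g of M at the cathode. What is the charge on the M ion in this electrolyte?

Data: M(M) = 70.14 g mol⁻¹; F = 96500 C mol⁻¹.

+2

Q = I·t = 41.70 A × 1800.0 s = 75060 C, so n(e⁻) = 75060/96500 = 0.7778 mol.
n(M) deposited = 27.3 / 70.14 = 0.3892 mol.
Electrons per atom = n(e⁻)/n(M) = 0.7778 / 0.3892 = 2.00 ≈ 2, so the ion is M²⁺.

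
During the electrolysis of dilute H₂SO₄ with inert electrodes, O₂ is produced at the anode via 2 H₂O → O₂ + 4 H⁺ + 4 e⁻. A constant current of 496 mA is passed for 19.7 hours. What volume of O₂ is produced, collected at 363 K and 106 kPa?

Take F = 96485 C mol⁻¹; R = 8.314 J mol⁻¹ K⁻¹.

2.60 L

Q = I·t = 0.4960 A × 70920 s = 35180 C.
n(e⁻) = Q/F = 35180 / 96485 = 0.3646 mol.
4 electrons are transferred per O₂ molecule, so n(O₂) = 0.3646 / 4 = 0.09114 mol.
V = nRT/P = (0.09114 × 8.314 × 363) / (106 × 10³ Pa) = 0.00260 m³ = 2.60 L.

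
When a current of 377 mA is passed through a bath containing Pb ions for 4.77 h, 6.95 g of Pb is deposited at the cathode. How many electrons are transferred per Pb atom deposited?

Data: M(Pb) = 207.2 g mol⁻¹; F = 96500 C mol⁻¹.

2

Q = I·t = 0.3770 A × 17172 s = 6474 C, so n(e⁻) = 6474/96500 = 0.06709 mol.
n(Pb) deposited = 6.95 / 207.2 = 0.03354 mol.
Electrons per atom = n(e⁻)/n(Pb) = 0.06709 / 0.03354 = 2.00 ≈ 2, so the ion is Pb²⁺.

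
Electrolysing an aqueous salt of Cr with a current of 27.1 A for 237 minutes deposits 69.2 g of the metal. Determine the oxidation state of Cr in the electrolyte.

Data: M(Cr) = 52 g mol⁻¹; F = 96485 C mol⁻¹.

Q = I·t = 27.10 A × 14220 s = 385400 C, so n(e⁻) = 385400/96485 = 3.994 mol.
n(Cr) deposited = 69.2 / 52 = 1.331 mol.
Electrons per atom = n(e⁻)/n(Cr) = 3.994 / 1.331 = 3.00 ≈ 3, so the ion is Cr³⁺.

+3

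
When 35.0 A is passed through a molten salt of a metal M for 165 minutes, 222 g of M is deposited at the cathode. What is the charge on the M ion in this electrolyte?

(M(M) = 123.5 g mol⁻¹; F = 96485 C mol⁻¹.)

Q = I·t = 35.00 A × 9900.0 s = 346500 C, so n(e⁻) = 346500/96485 = 3.591 mol.
n(M) deposited = 222 / 123.5 = 1.798 mol.
Electrons per atom = n(e⁻)/n(M) = 3.591 / 1.798 = 2.00 ≈ 2, so the ion is M²⁺.

+2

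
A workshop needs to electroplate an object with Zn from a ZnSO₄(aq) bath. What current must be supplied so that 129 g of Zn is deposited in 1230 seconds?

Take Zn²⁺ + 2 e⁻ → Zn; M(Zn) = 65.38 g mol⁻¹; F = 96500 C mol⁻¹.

n(Zn) = 129 / 65.38 = 1.973 mol.
n(e⁻) = 2 × 1.973 = 3.946 mol.
Q = n(e⁻)·F = 3.946 × 96500 = 380800 C.
I = Q/t = 380800 / 1230.0 s = 310 A.

310 A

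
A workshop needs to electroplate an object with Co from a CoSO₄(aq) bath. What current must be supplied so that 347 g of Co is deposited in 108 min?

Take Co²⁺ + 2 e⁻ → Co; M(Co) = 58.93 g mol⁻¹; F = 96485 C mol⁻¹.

n(Co) = 347 / 58.93 = 5.888 mol.
n(e⁻) = 2 × 5.888 = 11.78 mol.
Q = n(e⁻)·F = 11.78 × 96485 = 1136000 C.
I = Q/t = 1136000 / 6480.0 s = 175 A.

175 A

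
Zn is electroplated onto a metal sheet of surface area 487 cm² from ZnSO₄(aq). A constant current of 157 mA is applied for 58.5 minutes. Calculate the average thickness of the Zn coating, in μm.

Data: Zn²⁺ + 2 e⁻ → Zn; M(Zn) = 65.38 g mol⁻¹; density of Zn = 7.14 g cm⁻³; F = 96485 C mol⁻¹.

Q = I·t = 0.1570 × 3510.0 = 551.1 C; n(e⁻) = 0.005711 mol.
n(Zn) = n(e⁻)/2 = 0.002856 mol, so m = 0.002856 × 65.38 = 0.1867 g.
Volume = m/ρ = 0.1867 / 7.14 = 0.02615 cm³.
Thickness = V/A = 0.02615 / 487 = 5.37 × 10⁻⁵ cm = 0.537 μm.

0.537 μm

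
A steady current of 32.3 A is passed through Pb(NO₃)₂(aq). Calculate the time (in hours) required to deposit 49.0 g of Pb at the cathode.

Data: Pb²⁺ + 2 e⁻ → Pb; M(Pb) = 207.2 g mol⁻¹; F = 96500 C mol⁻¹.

0.393 h

n(Pb) = m/M = 49.0 / 207.2 = 0.2365 mol.
Each Pb atom requires 2 electrons, so n(e⁻) = 2 × 0.2365 = 0.4730 mol.
Q = n(e⁻)·F = 0.4730 × 96500 = 45640 C.
t = Q/I = 45640 / 32.30 A = 1413 s = 0.393 h.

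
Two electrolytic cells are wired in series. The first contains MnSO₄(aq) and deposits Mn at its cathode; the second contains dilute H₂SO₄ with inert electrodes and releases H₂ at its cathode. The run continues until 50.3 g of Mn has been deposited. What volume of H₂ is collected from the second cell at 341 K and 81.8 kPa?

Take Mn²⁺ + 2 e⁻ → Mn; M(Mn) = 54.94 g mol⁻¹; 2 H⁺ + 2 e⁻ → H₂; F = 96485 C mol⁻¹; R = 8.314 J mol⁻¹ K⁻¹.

31.7 L

n(Mn) = 50.3 / 54.94 = 0.9155 mol, so n(e⁻) = 2 × 0.9155 = 1.831 mol.
The cells are in series, so the same 1.831 mol of electrons passes through the second cell.
2 H⁺ + 2 e⁻ → H₂ — 2 mol e⁻ per mol H₂, so n(H₂) = 1.831/2 = 0.9155 mol.
V = nRT/P = (0.9155 × 8.314 × 341) / (81.8 × 10³) = 0.0317 m³ = 31.7 L.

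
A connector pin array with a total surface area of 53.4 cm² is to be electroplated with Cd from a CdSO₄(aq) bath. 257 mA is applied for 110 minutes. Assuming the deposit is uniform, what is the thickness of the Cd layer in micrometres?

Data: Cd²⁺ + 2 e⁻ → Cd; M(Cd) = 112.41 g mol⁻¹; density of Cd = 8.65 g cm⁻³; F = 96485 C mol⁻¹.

Q = I·t = 0.2570 × 6600.0 = 1696 C; n(e⁻) = 0.01758 mol.
n(Cd) = n(e⁻)/2 = 0.008790 mol, so m = 0.008790 × 112.41 = 0.9881 g.
Volume = m/ρ = 0.9881 / 8.65 = 0.1142 cm³.
Thickness = V/A = 0.1142 / 53.4 = 0.00214 cm = 21.4 μm.

21.4 μm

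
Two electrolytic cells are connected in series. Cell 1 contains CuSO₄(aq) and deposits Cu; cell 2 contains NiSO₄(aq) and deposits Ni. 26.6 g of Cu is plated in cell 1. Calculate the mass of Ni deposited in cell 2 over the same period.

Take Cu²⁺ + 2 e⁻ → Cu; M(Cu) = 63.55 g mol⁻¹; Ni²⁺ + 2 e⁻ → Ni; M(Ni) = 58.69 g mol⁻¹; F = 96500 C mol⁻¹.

24.6 g

n(Cu) = 26.6 / 63.55 = 0.4186 mol.
Since Cu²⁺ + 2 e⁻ → Cu, n(e⁻) passed = 2 × 0.4186 = 0.8371 mol.
Cells in series carry the same charge, so the same 0.8371 mol of electrons passes through cell 2.
Ni²⁺ + 2 e⁻ → Ni, so n(Ni) = 0.8371 / 2 = 0.4186 mol.
m(Ni) = 0.4186 × 58.69 = 24.6 g.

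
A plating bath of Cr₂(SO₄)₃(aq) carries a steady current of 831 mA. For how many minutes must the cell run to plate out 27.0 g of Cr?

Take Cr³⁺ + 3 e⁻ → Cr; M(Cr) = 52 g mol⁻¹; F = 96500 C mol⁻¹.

n(Cr) = m/M = 27.0 / 52 = 0.5192 mol.
Each Cr atom requires 3 electrons, so n(e⁻) = 3 × 0.5192 = 1.558 mol.
Q = n(e⁻)·F = 1.558 × 96500 = 150300 C.
t = Q/I = 150300 / 0.8310 A = 180900 s = 3010 min.

3010 min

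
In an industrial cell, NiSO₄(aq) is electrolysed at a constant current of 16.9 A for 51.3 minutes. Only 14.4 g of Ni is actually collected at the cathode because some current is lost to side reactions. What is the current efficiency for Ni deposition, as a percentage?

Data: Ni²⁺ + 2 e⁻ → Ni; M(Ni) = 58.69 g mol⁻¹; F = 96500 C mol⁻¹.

Q = I·t = 16.90 × 3078.0 = 52020 C; n(e⁻) = 52020/96500 = 0.5390 mol.
Theoretical n(Ni) = n(e⁻)/2 = 0.2695 mol, i.e. m_theo = 0.2695 × 58.69 = 15.82 g.
Efficiency = m_actual / m_theo = 14.4 / 15.82 = 91.0 %.

91.0 %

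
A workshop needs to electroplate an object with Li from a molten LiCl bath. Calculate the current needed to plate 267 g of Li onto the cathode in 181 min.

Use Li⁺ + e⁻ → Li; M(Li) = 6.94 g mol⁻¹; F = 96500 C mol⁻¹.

342 A

n(Li) = 267 / 6.94 = 38.47 mol.
n(e⁻) = 1 × 38.47 = 38.47 mol.
Q = n(e⁻)·F = 38.47 × 96500 = 3713000 C.
I = Q/t = 3713000 / 10860 s = 342 A.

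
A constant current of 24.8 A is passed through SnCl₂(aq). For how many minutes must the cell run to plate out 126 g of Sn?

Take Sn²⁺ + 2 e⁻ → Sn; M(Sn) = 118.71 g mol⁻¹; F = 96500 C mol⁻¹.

n(Sn) = m/M = 126 / 118.71 = 1.061 mol.
Each Sn atom requires 2 electrons, so n(e⁻) = 2 × 1.061 = 2.123 mol.
Q = n(e⁻)·F = 2.123 × 96500 = 204900 C.
t = Q/I = 204900 / 24.80 A = 8260 s = 138 min.

138 min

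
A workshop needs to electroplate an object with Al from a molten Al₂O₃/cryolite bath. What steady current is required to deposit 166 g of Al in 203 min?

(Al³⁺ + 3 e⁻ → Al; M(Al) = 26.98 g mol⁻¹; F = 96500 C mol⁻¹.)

146 A

n(Al) = 166 / 26.98 = 6.153 mol.
n(e⁻) = 3 × 6.153 = 18.46 mol.
Q = n(e⁻)·F = 18.46 × 96500 = 1781000 C.
I = Q/t = 1781000 / 12180 s = 146 A.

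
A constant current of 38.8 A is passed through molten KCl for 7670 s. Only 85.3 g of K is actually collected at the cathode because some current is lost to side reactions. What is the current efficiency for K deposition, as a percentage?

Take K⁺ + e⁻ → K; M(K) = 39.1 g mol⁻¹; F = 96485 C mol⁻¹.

Q = I·t = 38.80 × 7670.0 = 297600 C; n(e⁻) = 297600/96485 = 3.084 mol.
Theoretical n(K) = n(e⁻)/1 = 3.084 mol, i.e. m_theo = 3.084 × 39.1 = 120.6 g.
Efficiency = m_actual / m_theo = 85.3 / 120.6 = 70.7 %.

70.7 %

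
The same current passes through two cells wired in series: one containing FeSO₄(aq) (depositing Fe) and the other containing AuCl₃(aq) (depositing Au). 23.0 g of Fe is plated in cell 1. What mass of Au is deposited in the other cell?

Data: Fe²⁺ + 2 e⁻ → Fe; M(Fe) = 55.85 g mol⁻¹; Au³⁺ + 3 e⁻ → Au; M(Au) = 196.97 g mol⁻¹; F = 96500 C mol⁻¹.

n(Fe) = 23.0 / 55.85 = 0.4118 mol.
Since Fe²⁺ + 2 e⁻ → Fe, n(e⁻) passed = 2 × 0.4118 = 0.8236 mol.
Cells in series carry the same charge, so the same 0.8236 mol of electrons passes through cell 2.
Au³⁺ + 3 e⁻ → Au, so n(Au) = 0.8236 / 3 = 0.2745 mol.
m(Au) = 0.2745 × 196.97 = 54.1 g.

54.1 g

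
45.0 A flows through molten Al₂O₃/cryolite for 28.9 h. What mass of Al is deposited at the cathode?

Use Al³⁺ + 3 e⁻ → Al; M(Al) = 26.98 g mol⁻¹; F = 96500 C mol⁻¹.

436 g

Q = I·t = 45.00 A × 104040 s = 4682000 C.
n(e⁻) = Q/F = 4682000 / 96500 = 48.52 mol.
Al³⁺ + 3 e⁻ → Al, so n(Al) = n(e⁻)/3 = 16.17 mol.
m = n·M = 16.17 × 26.98 = 436 g.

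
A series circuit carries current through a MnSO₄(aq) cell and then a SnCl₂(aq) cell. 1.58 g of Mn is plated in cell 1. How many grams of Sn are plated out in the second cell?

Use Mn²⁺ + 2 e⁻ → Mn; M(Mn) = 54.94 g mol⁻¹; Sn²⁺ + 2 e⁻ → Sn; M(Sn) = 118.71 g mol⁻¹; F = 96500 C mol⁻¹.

n(Mn) = 1.58 / 54.94 = 0.02876 mol.
Since Mn²⁺ + 2 e⁻ → Mn, n(e⁻) passed = 2 × 0.02876 = 0.05752 mol.
Cells in series carry the same charge, so the same 0.05752 mol of electrons passes through cell 2.
Sn²⁺ + 2 e⁻ → Sn, so n(Sn) = 0.05752 / 2 = 0.02876 mol.
m(Sn) = 0.02876 × 118.71 = 3.41 g.

3.41 g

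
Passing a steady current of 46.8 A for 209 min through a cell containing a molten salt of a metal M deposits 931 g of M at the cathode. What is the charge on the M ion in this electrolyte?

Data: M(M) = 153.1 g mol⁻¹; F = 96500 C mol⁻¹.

+1

Q = I·t = 46.80 A × 12540 s = 586900 C, so n(e⁻) = 586900/96500 = 6.082 mol.
n(M) deposited = 931 / 153.1 = 6.081 mol.
Electrons per atom = n(e⁻)/n(M) = 6.082 / 6.081 = 1.00 ≈ 1, so the ion is M⁺.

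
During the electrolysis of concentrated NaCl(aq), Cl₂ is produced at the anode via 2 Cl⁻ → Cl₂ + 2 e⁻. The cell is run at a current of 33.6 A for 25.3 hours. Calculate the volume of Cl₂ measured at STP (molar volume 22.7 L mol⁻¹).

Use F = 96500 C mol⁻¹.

360 L

Q = I·t = 33.60 A × 91080 s = 3060000 C.
n(e⁻) = Q/F = 3060000 / 96500 = 31.71 mol.
2 electrons are transferred per Cl₂ molecule, so n(Cl₂) = 31.71 / 2 = 15.86 mol.
V = n × V_m = 15.86 × 22.7 = 360 L.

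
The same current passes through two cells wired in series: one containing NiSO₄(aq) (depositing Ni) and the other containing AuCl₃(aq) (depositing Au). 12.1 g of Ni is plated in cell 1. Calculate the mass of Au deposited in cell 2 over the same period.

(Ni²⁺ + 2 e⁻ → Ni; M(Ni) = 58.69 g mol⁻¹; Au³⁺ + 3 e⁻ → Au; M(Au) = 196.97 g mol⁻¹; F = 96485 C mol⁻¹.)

27.1 g

n(Ni) = 12.1 / 58.69 = 0.2062 mol.
Since Ni²⁺ + 2 e⁻ → Ni, n(e⁻) passed = 2 × 0.2062 = 0.4123 mol.
Cells in series carry the same charge, so the same 0.4123 mol of electrons passes through cell 2.
Au³⁺ + 3 e⁻ → Au, so n(Au) = 0.4123 / 3 = 0.1374 mol.
m(Au) = 0.1374 × 196.97 = 27.1 g.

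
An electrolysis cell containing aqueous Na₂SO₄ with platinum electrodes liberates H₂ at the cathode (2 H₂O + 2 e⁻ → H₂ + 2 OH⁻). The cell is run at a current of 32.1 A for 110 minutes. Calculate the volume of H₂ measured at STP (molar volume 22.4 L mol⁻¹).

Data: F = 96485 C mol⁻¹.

Q = I·t = 32.10 A × 6600.0 s = 211900 C.
n(e⁻) = Q/F = 211900 / 96485 = 2.196 mol.
2 electrons are transferred per H₂ molecule, so n(H₂) = 2.196 / 2 = 1.098 mol.
V = n × V_m = 1.098 × 22.4 = 24.6 L.

24.6 L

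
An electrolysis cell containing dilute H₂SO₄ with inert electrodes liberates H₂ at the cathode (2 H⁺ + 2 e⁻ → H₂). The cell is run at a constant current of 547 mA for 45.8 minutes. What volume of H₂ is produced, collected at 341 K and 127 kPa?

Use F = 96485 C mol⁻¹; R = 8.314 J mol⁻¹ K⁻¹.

Q = I·t = 0.5470 A × 2748.0 s = 1503 C.
n(e⁻) = Q/F = 1503 / 96485 = 0.01558 mol.
2 electrons are transferred per H₂ molecule, so n(H₂) = 0.01558 / 2 = 0.007790 mol.
V = nRT/P = (0.007790 × 8.314 × 341) / (127 × 10³ Pa) = 1.74 × 10⁻⁴ m³ = 0.174 L.

0.174 L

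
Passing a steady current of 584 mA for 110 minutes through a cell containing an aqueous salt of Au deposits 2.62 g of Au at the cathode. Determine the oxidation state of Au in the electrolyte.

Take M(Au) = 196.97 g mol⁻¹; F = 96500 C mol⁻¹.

Q = I·t = 0.5840 A × 6600.0 s = 3854 C, so n(e⁻) = 3854/96500 = 0.03994 mol.
n(Au) deposited = 2.62 / 196.97 = 0.01330 mol.
Electrons per atom = n(e⁻)/n(Au) = 0.03994 / 0.01330 = 3.00 ≈ 3, so the ion is Au³⁺.

+3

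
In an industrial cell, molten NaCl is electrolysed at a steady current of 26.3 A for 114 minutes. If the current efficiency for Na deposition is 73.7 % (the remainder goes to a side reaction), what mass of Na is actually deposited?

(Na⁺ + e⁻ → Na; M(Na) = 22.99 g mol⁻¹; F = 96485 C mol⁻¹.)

31.6 g

Q = I·t = 26.30 × 6840.0 = 179900 C.
n(e⁻) = 179900/96485 = 1.864 mol; theoretically n(Na) = 1.864/1 = 1.864 mol, m_theo = 42.86 g.
At 73.7 % efficiency, m_actual = 0.737 × 42.86 = 31.6 g.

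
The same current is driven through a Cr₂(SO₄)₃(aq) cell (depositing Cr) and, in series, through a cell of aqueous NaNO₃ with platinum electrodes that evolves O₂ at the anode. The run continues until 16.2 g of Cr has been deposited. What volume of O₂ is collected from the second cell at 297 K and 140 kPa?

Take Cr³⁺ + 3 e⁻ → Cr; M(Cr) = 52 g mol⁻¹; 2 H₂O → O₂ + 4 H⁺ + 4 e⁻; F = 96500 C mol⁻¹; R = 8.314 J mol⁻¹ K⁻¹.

n(Cr) = 16.2 / 52 = 0.3115 mol, so n(e⁻) = 3 × 0.3115 = 0.9346 mol.
The cells are in series, so the same 0.9346 mol of electrons passes through the second cell.
2 H₂O → O₂ + 4 H⁺ + 4 e⁻ — 4 mol e⁻ per mol O₂, so n(O₂) = 0.9346/4 = 0.2337 mol.
V = nRT/P = (0.2337 × 8.314 × 297) / (140 × 10³) = 0.00412 m³ = 4.12 L.

4.12 L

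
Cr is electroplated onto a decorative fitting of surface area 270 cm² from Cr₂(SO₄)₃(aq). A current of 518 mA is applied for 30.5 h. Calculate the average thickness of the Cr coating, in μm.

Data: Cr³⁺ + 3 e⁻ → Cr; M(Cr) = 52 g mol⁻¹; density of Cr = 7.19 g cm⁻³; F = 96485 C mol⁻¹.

Q = I·t = 0.5180 × 109800 = 56880 C; n(e⁻) = 0.5895 mol.
n(Cr) = n(e⁻)/3 = 0.1965 mol, so m = 0.1965 × 52 = 10.22 g.
Volume = m/ρ = 10.22 / 7.19 = 1.421 cm³.
Thickness = V/A = 1.421 / 270 = 0.00526 cm = 52.6 μm.

52.6 μm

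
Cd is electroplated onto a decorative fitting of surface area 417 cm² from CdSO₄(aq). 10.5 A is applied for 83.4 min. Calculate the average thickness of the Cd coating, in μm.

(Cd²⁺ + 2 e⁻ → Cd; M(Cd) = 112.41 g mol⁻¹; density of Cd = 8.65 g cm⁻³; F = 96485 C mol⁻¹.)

Q = I·t = 10.50 × 5004.0 = 52540 C; n(e⁻) = 0.5446 mol.
n(Cd) = n(e⁻)/2 = 0.2723 mol, so m = 0.2723 × 112.41 = 30.61 g.
Volume = m/ρ = 30.61 / 8.65 = 3.538 cm³.
Thickness = V/A = 3.538 / 417 = 0.00849 cm = 84.9 μm.

84.9 μm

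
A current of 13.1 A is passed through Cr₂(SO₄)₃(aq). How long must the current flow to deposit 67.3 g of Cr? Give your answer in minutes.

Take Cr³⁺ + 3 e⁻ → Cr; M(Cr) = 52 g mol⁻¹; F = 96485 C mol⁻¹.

n(Cr) = m/M = 67.3 / 52 = 1.294 mol.
Each Cr atom requires 3 electrons, so n(e⁻) = 3 × 1.294 = 3.883 mol.
Q = n(e⁻)·F = 3.883 × 96485 = 374600 C.
t = Q/I = 374600 / 13.10 A = 28600 s = 477 min.

477 min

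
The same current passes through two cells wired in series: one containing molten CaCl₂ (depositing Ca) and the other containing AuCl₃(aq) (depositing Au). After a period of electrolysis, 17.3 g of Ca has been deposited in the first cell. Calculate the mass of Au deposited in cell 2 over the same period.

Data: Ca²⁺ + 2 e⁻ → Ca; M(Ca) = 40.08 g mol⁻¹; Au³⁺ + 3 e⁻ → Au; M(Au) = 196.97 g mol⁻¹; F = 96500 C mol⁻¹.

n(Ca) = 17.3 / 40.08 = 0.4316 mol.
Since Ca²⁺ + 2 e⁻ → Ca, n(e⁻) passed = 2 × 0.4316 = 0.8633 mol.
Cells in series carry the same charge, so the same 0.8633 mol of electrons passes through cell 2.
Au³⁺ + 3 e⁻ → Au, so n(Au) = 0.8633 / 3 = 0.2878 mol.
m(Au) = 0.2878 × 196.97 = 56.7 g.

56.7 g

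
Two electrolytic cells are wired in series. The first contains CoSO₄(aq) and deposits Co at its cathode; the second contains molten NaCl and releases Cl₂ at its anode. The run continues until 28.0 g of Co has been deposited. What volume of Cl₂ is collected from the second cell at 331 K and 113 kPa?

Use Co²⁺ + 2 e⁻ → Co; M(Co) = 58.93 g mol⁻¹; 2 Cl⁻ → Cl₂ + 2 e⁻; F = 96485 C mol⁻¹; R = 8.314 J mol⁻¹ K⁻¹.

n(Co) = 28.0 / 58.93 = 0.4751 mol, so n(e⁻) = 2 × 0.4751 = 0.9503 mol.
The cells are in series, so the same 0.9503 mol of electrons passes through the second cell.
2 Cl⁻ → Cl₂ + 2 e⁻ — 2 mol e⁻ per mol Cl₂, so n(Cl₂) = 0.9503/2 = 0.4751 mol.
V = nRT/P = (0.4751 × 8.314 × 331) / (113 × 10³) = 0.0116 m³ = 11.6 L.

11.6 L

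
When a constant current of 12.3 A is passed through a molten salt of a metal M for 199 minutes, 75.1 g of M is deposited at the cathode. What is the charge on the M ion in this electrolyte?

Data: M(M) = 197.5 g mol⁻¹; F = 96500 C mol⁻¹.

+4

Q = I·t = 12.30 A × 11940 s = 146900 C, so n(e⁻) = 146900/96500 = 1.522 mol.
n(M) deposited = 75.1 / 197.5 = 0.3803 mol.
Electrons per atom = n(e⁻)/n(M) = 1.522 / 0.3803 = 4.00 ≈ 4, so the ion is M⁴⁺.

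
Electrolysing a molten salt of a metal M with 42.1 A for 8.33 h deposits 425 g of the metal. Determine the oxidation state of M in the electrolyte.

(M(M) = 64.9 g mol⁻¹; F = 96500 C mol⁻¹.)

Q = I·t = 42.10 A × 29988 s = 1262000 C, so n(e⁻) = 1262000/96500 = 13.08 mol.
n(M) deposited = 425 / 64.9 = 6.549 mol.
Electrons per atom = n(e⁻)/n(M) = 13.08 / 6.549 = 2.00 ≈ 2, so the ion is M²⁺.

+2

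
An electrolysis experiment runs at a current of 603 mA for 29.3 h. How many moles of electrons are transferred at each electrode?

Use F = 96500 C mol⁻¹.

Q = I·t = 0.6030 A × 105480 s = 63600 C.
n(e⁻) = Q/F = 63600 / 96500 = 0.659 mol.

0.659 mol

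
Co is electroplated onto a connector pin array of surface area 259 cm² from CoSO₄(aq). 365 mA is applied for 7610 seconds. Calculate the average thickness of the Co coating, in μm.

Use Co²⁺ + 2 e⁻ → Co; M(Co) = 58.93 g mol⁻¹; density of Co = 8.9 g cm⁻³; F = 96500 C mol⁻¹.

Q = I·t = 0.3650 × 7610.0 = 2778 C; n(e⁻) = 0.02878 mol.
n(Co) = n(e⁻)/2 = 0.01439 mol, so m = 0.01439 × 58.93 = 0.8481 g.
Volume = m/ρ = 0.8481 / 8.9 = 0.09529 cm³.
Thickness = V/A = 0.09529 / 259 = 3.68 × 10⁻⁴ cm = 3.68 μm.

3.68 μm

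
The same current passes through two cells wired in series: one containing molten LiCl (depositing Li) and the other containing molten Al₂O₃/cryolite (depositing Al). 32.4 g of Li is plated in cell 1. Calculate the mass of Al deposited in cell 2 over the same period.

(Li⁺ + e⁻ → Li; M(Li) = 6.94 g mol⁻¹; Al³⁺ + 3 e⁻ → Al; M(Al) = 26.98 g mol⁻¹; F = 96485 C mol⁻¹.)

n(Li) = 32.4 / 6.94 = 4.669 mol.
Since Li⁺ + e⁻ → Li, n(e⁻) passed = 1 × 4.669 = 4.669 mol.
Cells in series carry the same charge, so the same 4.669 mol of electrons passes through cell 2.
Al³⁺ + 3 e⁻ → Al, so n(Al) = 4.669 / 3 = 1.556 mol.
m(Al) = 1.556 × 26.98 = 42.0 g.

42.0 g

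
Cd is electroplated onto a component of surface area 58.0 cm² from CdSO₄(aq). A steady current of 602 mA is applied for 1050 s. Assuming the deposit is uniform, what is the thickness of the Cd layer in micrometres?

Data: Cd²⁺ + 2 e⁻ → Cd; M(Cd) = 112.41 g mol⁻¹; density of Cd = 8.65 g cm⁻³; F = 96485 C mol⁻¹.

7.34 μm

Q = I·t = 0.6020 × 1050.0 = 632.1 C; n(e⁻) = 0.006551 mol.
n(Cd) = n(e⁻)/2 = 0.003276 mol, so m = 0.003276 × 112.41 = 0.3682 g.
Volume = m/ρ = 0.3682 / 8.65 = 0.04257 cm³.
Thickness = V/A = 0.04257 / 58.0 = 7.34 × 10⁻⁴ cm = 7.34 μm.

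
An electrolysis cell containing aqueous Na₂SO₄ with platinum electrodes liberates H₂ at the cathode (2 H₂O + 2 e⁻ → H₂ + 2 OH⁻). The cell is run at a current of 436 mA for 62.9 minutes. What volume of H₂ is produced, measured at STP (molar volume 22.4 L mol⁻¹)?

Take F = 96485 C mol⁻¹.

0.191 L

Q = I·t = 0.4360 A × 3774.0 s = 1645 C.
n(e⁻) = Q/F = 1645 / 96485 = 0.01705 mol.
2 electrons are transferred per H₂ molecule, so n(H₂) = 0.01705 / 2 = 0.008527 mol.
V = n × V_m = 0.008527 × 22.4 = 0.191 L.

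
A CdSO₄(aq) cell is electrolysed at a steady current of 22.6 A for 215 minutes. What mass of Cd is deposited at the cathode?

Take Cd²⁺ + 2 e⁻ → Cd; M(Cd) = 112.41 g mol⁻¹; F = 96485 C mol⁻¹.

Q = I·t = 22.60 A × 12900 s = 291500 C.
n(e⁻) = Q/F = 291500 / 96485 = 3.022 mol.
Cd²⁺ + 2 e⁻ → Cd, so n(Cd) = n(e⁻)/2 = 1.511 mol.
m = n·M = 1.511 × 112.41 = 170 g.

170 g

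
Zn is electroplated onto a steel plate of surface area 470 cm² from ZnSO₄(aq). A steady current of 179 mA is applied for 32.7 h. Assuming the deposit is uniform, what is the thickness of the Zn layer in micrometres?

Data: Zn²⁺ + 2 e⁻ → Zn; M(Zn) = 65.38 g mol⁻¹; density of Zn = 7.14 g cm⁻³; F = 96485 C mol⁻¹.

Q = I·t = 0.1790 × 117720 = 21070 C; n(e⁻) = 0.2184 mol.
n(Zn) = n(e⁻)/2 = 0.1092 mol, so m = 0.1092 × 65.38 = 7.139 g.
Volume = m/ρ = 7.139 / 7.14 = 0.9999 cm³.
Thickness = V/A = 0.9999 / 470 = 0.00213 cm = 21.3 μm.

21.3 μm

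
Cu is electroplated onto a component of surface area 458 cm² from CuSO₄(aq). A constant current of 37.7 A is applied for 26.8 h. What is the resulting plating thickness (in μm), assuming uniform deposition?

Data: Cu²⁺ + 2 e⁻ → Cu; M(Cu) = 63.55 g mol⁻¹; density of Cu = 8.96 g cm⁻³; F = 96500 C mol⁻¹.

2920 μm

Q = I·t = 37.70 × 96480 = 3637000 C; n(e⁻) = 37.69 mol.
n(Cu) = n(e⁻)/2 = 18.85 mol, so m = 18.85 × 63.55 = 1198 g.
Volume = m/ρ = 1198 / 8.96 = 133.7 cm³.
Thickness = V/A = 133.7 / 458 = 0.292 cm = 2920 μm.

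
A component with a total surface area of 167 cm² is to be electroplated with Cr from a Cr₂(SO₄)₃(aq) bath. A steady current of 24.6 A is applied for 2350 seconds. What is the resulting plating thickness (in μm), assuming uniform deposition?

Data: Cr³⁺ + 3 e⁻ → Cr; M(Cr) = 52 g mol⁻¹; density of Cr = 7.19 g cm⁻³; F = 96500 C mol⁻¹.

86.5 μm

Q = I·t = 24.60 × 2350.0 = 57810 C; n(e⁻) = 0.5991 mol.
n(Cr) = n(e⁻)/3 = 0.1997 mol, so m = 0.1997 × 52 = 10.38 g.
Volume = m/ρ = 10.38 / 7.19 = 1.444 cm³.
Thickness = V/A = 1.444 / 167 = 0.00865 cm = 86.5 μm.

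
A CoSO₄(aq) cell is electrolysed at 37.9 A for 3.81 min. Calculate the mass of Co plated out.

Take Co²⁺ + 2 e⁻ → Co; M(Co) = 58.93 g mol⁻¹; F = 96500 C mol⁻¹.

2.65 g

Q = I·t = 37.90 A × 228.60 s = 8664 C.
n(e⁻) = Q/F = 8664 / 96500 = 0.08978 mol.
Co²⁺ + 2 e⁻ → Co, so n(Co) = n(e⁻)/2 = 0.04489 mol.
m = n·M = 0.04489 × 58.93 = 2.65 g.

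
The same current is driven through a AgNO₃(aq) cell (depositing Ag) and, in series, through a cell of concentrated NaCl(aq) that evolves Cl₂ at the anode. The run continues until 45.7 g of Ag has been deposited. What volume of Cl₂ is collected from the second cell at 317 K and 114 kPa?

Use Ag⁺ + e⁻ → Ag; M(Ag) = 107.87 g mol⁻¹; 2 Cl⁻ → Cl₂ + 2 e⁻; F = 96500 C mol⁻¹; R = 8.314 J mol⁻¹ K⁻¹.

n(Ag) = 45.7 / 107.87 = 0.4237 mol, so n(e⁻) = 1 × 0.4237 = 0.4237 mol.
The cells are in series, so the same 0.4237 mol of electrons passes through the second cell.
2 Cl⁻ → Cl₂ + 2 e⁻ — 2 mol e⁻ per mol Cl₂, so n(Cl₂) = 0.4237/2 = 0.2118 mol.
V = nRT/P = (0.2118 × 8.314 × 317) / (114 × 10³) = 0.00490 m³ = 4.90 L.

4.90 L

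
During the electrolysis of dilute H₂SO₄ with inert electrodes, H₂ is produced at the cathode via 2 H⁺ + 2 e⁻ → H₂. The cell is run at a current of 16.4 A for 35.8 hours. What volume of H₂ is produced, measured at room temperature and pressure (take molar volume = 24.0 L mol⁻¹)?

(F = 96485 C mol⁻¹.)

Q = I·t = 16.40 A × 128880 s = 2114000 C.
n(e⁻) = Q/F = 2114000 / 96485 = 21.91 mol.
2 electrons are transferred per H₂ molecule, so n(H₂) = 21.91 / 2 = 10.95 mol.
V = n × V_m = 10.95 × 24.0 = 263 L.

263 L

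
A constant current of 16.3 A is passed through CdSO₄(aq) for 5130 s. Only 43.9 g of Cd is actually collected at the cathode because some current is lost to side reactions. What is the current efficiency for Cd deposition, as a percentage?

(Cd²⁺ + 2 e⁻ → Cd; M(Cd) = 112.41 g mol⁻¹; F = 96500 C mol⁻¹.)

90.1 %

Q = I·t = 16.30 × 5130.0 = 83620 C; n(e⁻) = 83620/96500 = 0.8665 mol.
Theoretical n(Cd) = n(e⁻)/2 = 0.4333 mol, i.e. m_theo = 0.4333 × 112.41 = 48.70 g.
Efficiency = m_actual / m_theo = 43.9 / 48.70 = 90.1 %.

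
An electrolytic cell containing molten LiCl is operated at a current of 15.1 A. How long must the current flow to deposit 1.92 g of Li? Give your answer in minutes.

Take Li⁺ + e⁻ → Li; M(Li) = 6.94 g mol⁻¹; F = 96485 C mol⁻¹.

29.5 min

n(Li) = m/M = 1.92 / 6.94 = 0.2767 mol.
Each Li atom requires 1 electron, so n(e⁻) = 1 × 0.2767 = 0.2767 mol.
Q = n(e⁻)·F = 0.2767 × 96485 = 26690 C.
t = Q/I = 26690 / 15.10 A = 1768 s = 29.5 min.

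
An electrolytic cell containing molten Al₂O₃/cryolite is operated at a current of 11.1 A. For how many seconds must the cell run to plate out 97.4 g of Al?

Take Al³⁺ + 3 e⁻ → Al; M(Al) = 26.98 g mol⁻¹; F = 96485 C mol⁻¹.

94100 s

n(Al) = m/M = 97.4 / 26.98 = 3.610 mol.
Each Al atom requires 3 electrons, so n(e⁻) = 3 × 3.610 = 10.83 mol.
Q = n(e⁻)·F = 10.83 × 96485 = 1045000 C.
t = Q/I = 1045000 / 11.10 A = 94140 s.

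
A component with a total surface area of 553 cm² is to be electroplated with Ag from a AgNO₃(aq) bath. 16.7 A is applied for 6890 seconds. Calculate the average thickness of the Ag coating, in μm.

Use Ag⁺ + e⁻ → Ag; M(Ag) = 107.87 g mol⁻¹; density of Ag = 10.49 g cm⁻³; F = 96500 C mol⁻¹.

222 μm

Q = I·t = 16.70 × 6890.0 = 115100 C; n(e⁻) = 1.192 mol.
n(Ag) = n(e⁻)/1 = 1.192 mol, so m = 1.192 × 107.87 = 128.6 g.
Volume = m/ρ = 128.6 / 10.49 = 12.26 cm³.
Thickness = V/A = 12.26 / 553 = 0.0222 cm = 222 μm.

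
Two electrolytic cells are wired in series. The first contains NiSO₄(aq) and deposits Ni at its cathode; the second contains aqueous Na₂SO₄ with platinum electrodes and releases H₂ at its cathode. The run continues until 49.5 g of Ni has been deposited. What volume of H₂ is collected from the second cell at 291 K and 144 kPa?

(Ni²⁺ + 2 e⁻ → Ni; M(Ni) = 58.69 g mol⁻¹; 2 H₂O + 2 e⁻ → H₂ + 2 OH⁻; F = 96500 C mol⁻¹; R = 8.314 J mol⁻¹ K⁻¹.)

n(Ni) = 49.5 / 58.69 = 0.8434 mol, so n(e⁻) = 2 × 0.8434 = 1.687 mol.
The cells are in series, so the same 1.687 mol of electrons passes through the second cell.
2 H₂O + 2 e⁻ → H₂ + 2 OH⁻ — 2 mol e⁻ per mol H₂, so n(H₂) = 1.687/2 = 0.8434 mol.
V = nRT/P = (0.8434 × 8.314 × 291) / (144 × 10³) = 0.0142 m³ = 14.2 L.

14.2 L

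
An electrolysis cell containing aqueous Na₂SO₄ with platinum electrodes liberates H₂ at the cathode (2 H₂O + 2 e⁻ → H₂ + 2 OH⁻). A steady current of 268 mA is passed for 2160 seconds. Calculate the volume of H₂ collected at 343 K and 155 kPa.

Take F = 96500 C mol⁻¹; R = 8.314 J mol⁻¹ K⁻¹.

Q = I·t = 0.2680 A × 2160.0 s = 578.9 C.
n(e⁻) = Q/F = 578.9 / 96500 = 0.005999 mol.
2 electrons are transferred per H₂ molecule, so n(H₂) = 0.005999 / 2 = 0.002999 mol.
V = nRT/P = (0.002999 × 8.314 × 343) / (155 × 10³ Pa) = 5.52 × 10⁻⁵ m³ = 0.0552 L.

0.0552 L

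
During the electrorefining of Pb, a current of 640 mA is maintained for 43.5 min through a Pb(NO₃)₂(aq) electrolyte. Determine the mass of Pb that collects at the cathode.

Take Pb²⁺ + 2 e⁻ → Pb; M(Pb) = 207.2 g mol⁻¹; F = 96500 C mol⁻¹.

Q = I·t = 0.6400 A × 2610.0 s = 1670 C.
n(e⁻) = Q/F = 1670 / 96500 = 0.01731 mol.
Pb²⁺ + 2 e⁻ → Pb, so n(Pb) = n(e⁻)/2 = 0.008655 mol.
m = n·M = 0.008655 × 207.2 = 1.79 g.

1.79 g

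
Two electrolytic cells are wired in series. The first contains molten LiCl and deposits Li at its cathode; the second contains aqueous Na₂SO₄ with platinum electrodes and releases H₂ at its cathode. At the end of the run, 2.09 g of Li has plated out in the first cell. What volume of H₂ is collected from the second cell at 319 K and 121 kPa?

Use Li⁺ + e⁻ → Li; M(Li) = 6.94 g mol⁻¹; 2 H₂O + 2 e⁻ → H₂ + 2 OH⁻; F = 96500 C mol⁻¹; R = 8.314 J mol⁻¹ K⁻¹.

3.30 L

n(Li) = 2.09 / 6.94 = 0.3012 mol, so n(e⁻) = 1 × 0.3012 = 0.3012 mol.
The cells are in series, so the same 0.3012 mol of electrons passes through the second cell.
2 H₂O + 2 e⁻ → H₂ + 2 OH⁻ — 2 mol e⁻ per mol H₂, so n(H₂) = 0.3012/2 = 0.1506 mol.
V = nRT/P = (0.1506 × 8.314 × 319) / (121 × 10³) = 0.00330 m³ = 3.30 L.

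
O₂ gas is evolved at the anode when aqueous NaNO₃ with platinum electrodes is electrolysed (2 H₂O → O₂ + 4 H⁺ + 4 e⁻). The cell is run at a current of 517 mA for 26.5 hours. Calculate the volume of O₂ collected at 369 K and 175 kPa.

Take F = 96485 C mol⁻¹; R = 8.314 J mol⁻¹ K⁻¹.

2.24 L

Q = I·t = 0.5170 A × 95400 s = 49320 C.
n(e⁻) = Q/F = 49320 / 96485 = 0.5112 mol.
4 electrons are transferred per O₂ molecule, so n(O₂) = 0.5112 / 4 = 0.1278 mol.
V = nRT/P = (0.1278 × 8.314 × 369) / (175 × 10³ Pa) = 0.00224 m³ = 2.24 L.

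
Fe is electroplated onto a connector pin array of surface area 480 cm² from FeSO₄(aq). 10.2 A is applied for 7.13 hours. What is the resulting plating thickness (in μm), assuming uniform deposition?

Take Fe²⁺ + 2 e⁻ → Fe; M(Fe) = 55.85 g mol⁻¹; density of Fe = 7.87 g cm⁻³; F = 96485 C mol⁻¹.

Q = I·t = 10.20 × 25668 = 261800 C; n(e⁻) = 2.714 mol.
n(Fe) = n(e⁻)/2 = 1.357 mol, so m = 1.357 × 55.85 = 75.77 g.
Volume = m/ρ = 75.77 / 7.87 = 9.628 cm³.
Thickness = V/A = 9.628 / 480 = 0.0201 cm = 201 μm.

201 μm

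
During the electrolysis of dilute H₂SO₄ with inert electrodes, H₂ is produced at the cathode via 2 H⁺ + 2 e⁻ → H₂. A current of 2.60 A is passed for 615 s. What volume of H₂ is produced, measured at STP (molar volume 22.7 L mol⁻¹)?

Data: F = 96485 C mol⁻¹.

0.188 L

Q = I·t = 2.600 A × 615.00 s = 1599 C.
n(e⁻) = Q/F = 1599 / 96485 = 0.01657 mol.
2 electrons are transferred per H₂ molecule, so n(H₂) = 0.01657 / 2 = 0.008286 mol.
V = n × V_m = 0.008286 × 22.7 = 0.188 L.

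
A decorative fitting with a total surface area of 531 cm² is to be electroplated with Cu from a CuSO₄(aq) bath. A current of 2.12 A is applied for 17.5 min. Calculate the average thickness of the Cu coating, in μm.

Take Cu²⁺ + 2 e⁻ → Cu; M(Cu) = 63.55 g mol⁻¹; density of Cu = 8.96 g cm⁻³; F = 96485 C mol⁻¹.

Q = I·t = 2.120 × 1050.0 = 2226 C; n(e⁻) = 0.02307 mol.
n(Cu) = n(e⁻)/2 = 0.01154 mol, so m = 0.01154 × 63.55 = 0.7331 g.
Volume = m/ρ = 0.7331 / 8.96 = 0.08182 cm³.
Thickness = V/A = 0.08182 / 531 = 1.54 × 10⁻⁴ cm = 1.54 μm.

1.54 μm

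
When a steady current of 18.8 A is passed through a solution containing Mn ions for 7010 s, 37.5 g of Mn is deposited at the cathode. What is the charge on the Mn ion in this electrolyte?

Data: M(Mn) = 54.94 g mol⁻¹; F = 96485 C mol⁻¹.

+2

Q = I·t = 18.80 A × 7010.0 s = 131800 C, so n(e⁻) = 131800/96485 = 1.366 mol.
n(Mn) deposited = 37.5 / 54.94 = 0.6826 mol.
Electrons per atom = n(e⁻)/n(Mn) = 1.366 / 0.6826 = 2.00 ≈ 2, so the ion is Mn²⁺.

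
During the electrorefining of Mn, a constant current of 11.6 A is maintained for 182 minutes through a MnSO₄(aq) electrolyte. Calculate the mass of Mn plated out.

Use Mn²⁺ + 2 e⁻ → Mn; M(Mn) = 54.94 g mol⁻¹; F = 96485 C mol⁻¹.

Q = I·t = 11.60 A × 10920 s = 126700 C.
n(e⁻) = Q/F = 126700 / 96485 = 1.313 mol.
Mn²⁺ + 2 e⁻ → Mn, so n(Mn) = n(e⁻)/2 = 0.6564 mol.
m = n·M = 0.6564 × 54.94 = 36.1 g.

36.1 g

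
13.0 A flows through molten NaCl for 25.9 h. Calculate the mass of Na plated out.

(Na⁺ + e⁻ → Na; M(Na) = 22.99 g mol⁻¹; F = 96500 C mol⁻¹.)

Q = I·t = 13.00 A × 93240 s = 1212000 C.
n(e⁻) = Q/F = 1212000 / 96500 = 12.56 mol.
Na⁺ + e⁻ → Na, so n(Na) = n(e⁻)/1 = 12.56 mol.
m = n·M = 12.56 × 22.99 = 289 g.

289 g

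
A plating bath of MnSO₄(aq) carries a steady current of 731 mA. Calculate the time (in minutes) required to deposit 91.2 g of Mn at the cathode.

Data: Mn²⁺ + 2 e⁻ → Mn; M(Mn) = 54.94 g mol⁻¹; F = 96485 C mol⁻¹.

7300 min

n(Mn) = m/M = 91.2 / 54.94 = 1.660 mol.
Each Mn atom requires 2 electrons, so n(e⁻) = 2 × 1.660 = 3.320 mol.
Q = n(e⁻)·F = 3.320 × 96485 = 320300 C.
t = Q/I = 320300 / 0.7310 A = 438200 s = 7300 min.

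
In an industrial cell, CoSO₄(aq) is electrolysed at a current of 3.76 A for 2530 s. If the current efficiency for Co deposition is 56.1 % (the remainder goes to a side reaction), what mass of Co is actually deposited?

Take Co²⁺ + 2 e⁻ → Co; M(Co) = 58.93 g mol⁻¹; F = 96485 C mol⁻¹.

Q = I·t = 3.760 × 2530.0 = 9513 C.
n(e⁻) = 9513/96485 = 0.09859 mol; theoretically n(Co) = 0.09859/2 = 0.04930 mol, m_theo = 2.905 g.
At 56.1 % efficiency, m_actual = 0.561 × 2.905 = 1.63 g.

1.63 g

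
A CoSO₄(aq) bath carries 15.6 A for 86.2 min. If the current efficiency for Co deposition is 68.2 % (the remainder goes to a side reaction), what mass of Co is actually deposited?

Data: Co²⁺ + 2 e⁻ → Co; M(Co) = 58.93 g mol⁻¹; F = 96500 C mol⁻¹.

16.8 g

Q = I·t = 15.60 × 5172.0 = 80680 C.
n(e⁻) = 80680/96500 = 0.8361 mol; theoretically n(Co) = 0.8361/2 = 0.4180 mol, m_theo = 24.64 g.
At 68.2 % efficiency, m_actual = 0.682 × 24.64 = 16.8 g.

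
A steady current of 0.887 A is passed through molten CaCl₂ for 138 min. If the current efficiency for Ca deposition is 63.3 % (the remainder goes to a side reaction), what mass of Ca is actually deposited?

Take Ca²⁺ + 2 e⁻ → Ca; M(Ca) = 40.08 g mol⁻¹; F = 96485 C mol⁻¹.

0.966 g

Q = I·t = 0.8870 × 8280.0 = 7344 C.
n(e⁻) = 7344/96485 = 0.07612 mol; theoretically n(Ca) = 0.07612/2 = 0.03806 mol, m_theo = 1.525 g.
At 63.3 % efficiency, m_actual = 0.633 × 1.525 = 0.966 g.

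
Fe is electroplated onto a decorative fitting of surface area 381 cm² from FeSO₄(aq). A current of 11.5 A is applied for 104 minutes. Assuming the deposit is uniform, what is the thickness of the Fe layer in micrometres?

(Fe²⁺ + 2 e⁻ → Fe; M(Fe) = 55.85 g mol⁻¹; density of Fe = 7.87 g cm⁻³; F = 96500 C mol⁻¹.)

69.3 μm

Q = I·t = 11.50 × 6240.0 = 71760 C; n(e⁻) = 0.7436 mol.
n(Fe) = n(e⁻)/2 = 0.3718 mol, so m = 0.3718 × 55.85 = 20.77 g.
Volume = m/ρ = 20.77 / 7.87 = 2.639 cm³.
Thickness = V/A = 2.639 / 381 = 0.00693 cm = 69.3 μm.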